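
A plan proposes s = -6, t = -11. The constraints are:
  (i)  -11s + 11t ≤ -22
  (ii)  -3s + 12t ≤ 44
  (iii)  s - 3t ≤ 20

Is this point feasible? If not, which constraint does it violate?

Constraint (iii): s - 3t = 27, which is not ≤ 20. All other constraints are satisfied.

not feasible — violates (iii)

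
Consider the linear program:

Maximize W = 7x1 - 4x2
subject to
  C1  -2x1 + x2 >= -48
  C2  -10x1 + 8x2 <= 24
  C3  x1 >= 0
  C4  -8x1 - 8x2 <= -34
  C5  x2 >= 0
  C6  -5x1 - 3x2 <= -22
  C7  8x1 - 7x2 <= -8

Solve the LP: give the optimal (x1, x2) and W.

Feasible corners and W = 7x1 - 4x2:
  (68, 88) → W = 124
  (172/3, 200/3) → W = 404/3
  (52/35, 34/7) → W = -316/35
  (130/59, 216/59) → W = 46/59

x1 = 172/3, x2 = 200/3, maximum W = 404/3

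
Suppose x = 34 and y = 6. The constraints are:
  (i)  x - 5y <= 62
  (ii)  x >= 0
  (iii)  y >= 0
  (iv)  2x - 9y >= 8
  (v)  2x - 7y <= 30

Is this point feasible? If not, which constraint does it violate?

feasible

(i): 4 ≤ 62 ✓
(ii): 34 ≥ 0 ✓
(iii): 6 ≥ 0 ✓
(iv): 14 ≥ 8 ✓
(v): 26 ≤ 30 ✓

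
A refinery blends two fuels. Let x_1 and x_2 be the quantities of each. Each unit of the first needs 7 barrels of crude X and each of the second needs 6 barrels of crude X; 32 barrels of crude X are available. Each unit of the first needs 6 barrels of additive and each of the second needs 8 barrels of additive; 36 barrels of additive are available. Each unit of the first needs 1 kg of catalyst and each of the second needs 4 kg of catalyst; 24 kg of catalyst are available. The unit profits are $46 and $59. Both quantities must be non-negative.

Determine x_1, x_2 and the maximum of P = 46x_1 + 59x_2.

Extreme points and P = 46x_1 + 59x_2:
  (0, 0) → P = 0
  (0, 9/2) → P = 531/2
  (32/7, 0) → P = 1472/7
  (2, 3) → P = 269

x_1 = 2, x_2 = 3, maximum P = 269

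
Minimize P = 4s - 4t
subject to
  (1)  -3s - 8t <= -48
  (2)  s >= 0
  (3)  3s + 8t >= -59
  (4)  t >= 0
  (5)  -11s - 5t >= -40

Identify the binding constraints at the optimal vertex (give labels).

Corner points and P = 4s - 4t:
  (0, 6) → P = -24
  (80/73, 408/73) → P = -1312/73
  (0, 8) → P = -32

The minimum is at (0, 8). Substituting into each constraint, equality holds for (2) and (5); the remaining constraints have slack.

(2) and (5)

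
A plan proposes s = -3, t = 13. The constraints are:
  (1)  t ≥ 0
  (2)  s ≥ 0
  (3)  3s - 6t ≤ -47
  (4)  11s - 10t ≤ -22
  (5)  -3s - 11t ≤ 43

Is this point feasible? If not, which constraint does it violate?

not feasible — violates (2)

Constraint (2): s = -3, which is not ≥ 0. All other constraints are satisfied.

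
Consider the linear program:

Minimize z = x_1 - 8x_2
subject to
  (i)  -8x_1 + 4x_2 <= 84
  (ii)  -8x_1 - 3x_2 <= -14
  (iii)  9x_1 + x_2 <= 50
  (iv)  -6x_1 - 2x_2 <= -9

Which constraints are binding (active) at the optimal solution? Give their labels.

Corner points and z = x_1 - 8x_2:
  (29/11, 289/11) → z = -2283/11
  (-33/10, 72/5) → z = -237/2
  (136/19, -274/19) → z = 2328/19
  (-1/2, 6) → z = -97/2

The minimum is at (29/11, 289/11). Substituting into each constraint, equality holds for (i) and (iii); the remaining constraints have slack.

(i) and (iii)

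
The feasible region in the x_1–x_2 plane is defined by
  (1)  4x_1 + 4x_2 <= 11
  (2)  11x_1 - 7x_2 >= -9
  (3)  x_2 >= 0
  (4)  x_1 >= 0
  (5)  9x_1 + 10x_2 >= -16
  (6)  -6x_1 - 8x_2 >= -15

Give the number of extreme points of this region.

4

Pairwise boundary intersections that survive every other constraint:
  (0, 9/7)
  (33/130, 219/130)
  (0, 0)
  (5/2, 0)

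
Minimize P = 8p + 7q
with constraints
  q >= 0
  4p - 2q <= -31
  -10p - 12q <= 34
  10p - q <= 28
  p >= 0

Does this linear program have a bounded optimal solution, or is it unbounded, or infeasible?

Feasible corners and P = 8p + 7q:
  (87/16, 211/8) → P = 1825/8
  (0, 31/2) → P = 217/2
The feasible region has finitely many vertices and no improving ray; the minimum is 217/2 at (0, 31/2).

bounded optimum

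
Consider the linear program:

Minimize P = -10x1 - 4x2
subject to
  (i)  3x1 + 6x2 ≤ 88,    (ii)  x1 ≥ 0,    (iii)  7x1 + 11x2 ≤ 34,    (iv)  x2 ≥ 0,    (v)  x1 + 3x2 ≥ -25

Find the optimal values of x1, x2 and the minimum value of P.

At the optimal vertex, 7x1 + 11x2 = 34 and x2 = 0.
Solving simultaneously gives x1 = 34/7, x2 = 0.

x1 = 34/7, x2 = 0, minimum P = -340/7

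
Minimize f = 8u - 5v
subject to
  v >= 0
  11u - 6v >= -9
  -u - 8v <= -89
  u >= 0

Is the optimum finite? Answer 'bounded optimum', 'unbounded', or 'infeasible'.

unbounded

From the feasible point (89, 0), moving in the direction (6, 11) keeps every constraint satisfied while f decreases without bound.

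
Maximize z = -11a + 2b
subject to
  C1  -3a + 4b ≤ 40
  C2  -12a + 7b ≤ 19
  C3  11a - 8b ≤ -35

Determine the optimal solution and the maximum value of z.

a = 93/19, b = 211/19, maximum z = -601/19

Corner points and z = -11a + 2b:
  (68/9, 47/3) → z = -466/9
  (9, 67/4) → z = -131/2
  (93/19, 211/19) → z = -601/19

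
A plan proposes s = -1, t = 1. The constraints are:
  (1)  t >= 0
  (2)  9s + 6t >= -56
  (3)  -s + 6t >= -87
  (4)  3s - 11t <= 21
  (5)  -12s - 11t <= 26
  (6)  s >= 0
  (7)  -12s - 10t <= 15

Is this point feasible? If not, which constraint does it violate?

not feasible — violates (6)

Constraint (6): s = -1, which is not ≥ 0. All other constraints are satisfied.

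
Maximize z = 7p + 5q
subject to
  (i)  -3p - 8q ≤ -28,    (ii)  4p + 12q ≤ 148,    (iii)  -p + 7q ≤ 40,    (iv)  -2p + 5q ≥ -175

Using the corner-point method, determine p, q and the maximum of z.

p = 710/11, q = -101/11, maximum z = 4465/11

Corner points and z = 7p + 5q:
  (-124/29, 148/29) → z = -128/29
  (1540/31, -469/31) → z = 8435/31
  (139/10, 77/10) → z = 679/5
  (710/11, -101/11) → z = 4465/11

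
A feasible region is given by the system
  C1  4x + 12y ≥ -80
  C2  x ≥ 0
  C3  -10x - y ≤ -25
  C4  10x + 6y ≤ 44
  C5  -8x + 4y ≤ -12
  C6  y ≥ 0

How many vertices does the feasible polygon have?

4

The feasible vertices (each the meet of two boundaries and inside every other half-plane) are:
  (7/3, 5/3)
  (5/2, 0)
  (31/11, 29/11)
  (22/5, 0)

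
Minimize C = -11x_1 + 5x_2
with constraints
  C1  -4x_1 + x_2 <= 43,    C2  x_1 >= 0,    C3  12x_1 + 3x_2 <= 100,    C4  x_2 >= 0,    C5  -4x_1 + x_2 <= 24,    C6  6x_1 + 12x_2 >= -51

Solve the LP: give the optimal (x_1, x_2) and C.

Extreme points and C = -11x_1 + 5x_2:
  (0, 0) → C = 0
  (0, 24) → C = 120
  (25/3, 0) → C = -275/3
  (7/6, 86/3) → C = 261/2

The binding constraints are 12x_1 + 3x_2 = 100 and x_2 = 0.
Solving simultaneously gives x_1 = 25/3, x_2 = 0.

x_1 = 25/3, x_2 = 0, minimum C = -275/3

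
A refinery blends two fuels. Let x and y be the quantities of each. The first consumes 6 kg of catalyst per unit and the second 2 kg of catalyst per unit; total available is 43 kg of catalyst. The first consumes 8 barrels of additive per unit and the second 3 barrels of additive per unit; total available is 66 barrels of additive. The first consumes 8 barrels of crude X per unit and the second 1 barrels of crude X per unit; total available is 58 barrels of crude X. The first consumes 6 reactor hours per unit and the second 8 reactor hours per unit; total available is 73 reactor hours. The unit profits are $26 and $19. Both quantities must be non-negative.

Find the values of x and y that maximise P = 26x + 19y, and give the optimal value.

x = 11/2, y = 5, maximum P = 238

Corner points and P = 26x + 19y:
  (0, 0) → P = 0
  (0, 73/8) → P = 1387/8
  (43/6, 0) → P = 559/3
  (11/2, 5) → P = 238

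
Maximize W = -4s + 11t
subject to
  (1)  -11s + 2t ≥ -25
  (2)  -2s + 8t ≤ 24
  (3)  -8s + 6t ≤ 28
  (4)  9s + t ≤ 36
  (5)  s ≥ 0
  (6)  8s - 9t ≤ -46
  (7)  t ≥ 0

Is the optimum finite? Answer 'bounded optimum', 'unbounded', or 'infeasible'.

The boundaries -11s + 2t = -25 and -2s + 8t = 24 meet at (62/21, 157/42), but that point violates 8s - 9t ≤ -46. Every candidate vertex is excluded by some other constraint, so the feasible region is empty.

infeasible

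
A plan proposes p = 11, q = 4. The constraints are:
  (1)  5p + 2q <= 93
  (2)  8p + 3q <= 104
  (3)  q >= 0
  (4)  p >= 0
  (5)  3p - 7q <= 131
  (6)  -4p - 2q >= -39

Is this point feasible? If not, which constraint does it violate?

not feasible — violates (6)

Constraint (6): -4p - 2q = -52, which is not ≥ -39. All other constraints are satisfied.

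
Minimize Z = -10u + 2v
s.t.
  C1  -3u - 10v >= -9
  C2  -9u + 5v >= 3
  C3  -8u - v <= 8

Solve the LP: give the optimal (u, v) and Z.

u = 1/7, v = 6/7, minimum Z = 2/7

Corner points and Z = -10u + 2v:
  (1/7, 6/7) → Z = 2/7
  (-89/77, 96/77) → Z = 1082/77
  (-43/49, -48/49) → Z = 334/49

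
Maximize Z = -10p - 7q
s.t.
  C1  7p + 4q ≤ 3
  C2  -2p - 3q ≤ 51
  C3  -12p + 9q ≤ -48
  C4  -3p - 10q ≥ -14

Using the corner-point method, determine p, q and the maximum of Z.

At the optimal vertex, -2p - 3q = 51 and -12p + 9q = -48.
Solving simultaneously gives p = -35/6, q = -118/9.

p = -35/6, q = -118/9, maximum Z = 1351/9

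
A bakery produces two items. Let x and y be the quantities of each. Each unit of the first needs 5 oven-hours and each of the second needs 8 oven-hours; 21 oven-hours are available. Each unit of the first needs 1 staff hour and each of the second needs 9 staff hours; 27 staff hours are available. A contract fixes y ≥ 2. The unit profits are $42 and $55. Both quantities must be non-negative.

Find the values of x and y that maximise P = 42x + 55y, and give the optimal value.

Feasible corners and P = 42x + 55y:
  (0, 21/8) → P = 1155/8
  (0, 2) → P = 110
  (1, 2) → P = 152

At the optimal vertex, 5x + 8y = 21 and y = 2.
Solving simultaneously gives x = 1, y = 2.

x = 1, y = 2, maximum P = 152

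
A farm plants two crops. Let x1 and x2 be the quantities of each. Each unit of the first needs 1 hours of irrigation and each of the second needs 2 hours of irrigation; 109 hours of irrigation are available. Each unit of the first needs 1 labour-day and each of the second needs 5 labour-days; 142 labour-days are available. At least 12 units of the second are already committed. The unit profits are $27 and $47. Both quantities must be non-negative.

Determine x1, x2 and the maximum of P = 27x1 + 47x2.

Corner points and P = 27x1 + 47x2:
  (0, 142/5) → P = 6674/5
  (0, 12) → P = 564
  (82, 12) → P = 2778

At the optimal vertex, x1 + 5x2 = 142 and x2 = 12.
Solving simultaneously gives x1 = 82, x2 = 12.

x1 = 82, x2 = 12, maximum P = 2778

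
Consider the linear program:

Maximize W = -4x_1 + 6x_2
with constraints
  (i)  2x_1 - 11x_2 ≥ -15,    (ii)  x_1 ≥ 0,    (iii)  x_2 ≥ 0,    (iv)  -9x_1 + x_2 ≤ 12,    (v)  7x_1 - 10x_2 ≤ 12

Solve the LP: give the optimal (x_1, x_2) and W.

Vertices and W = -4x_1 + 6x_2:
  (0, 15/11) → W = 90/11
  (94/19, 43/19) → W = -118/19
  (0, 0) → W = 0
  (12/7, 0) → W = -48/7

At the optimal vertex, 2x_1 - 11x_2 = -15 and x_1 = 0.
Solving simultaneously gives x_1 = 0, x_2 = 15/11.

x_1 = 0, x_2 = 15/11, maximum W = 90/11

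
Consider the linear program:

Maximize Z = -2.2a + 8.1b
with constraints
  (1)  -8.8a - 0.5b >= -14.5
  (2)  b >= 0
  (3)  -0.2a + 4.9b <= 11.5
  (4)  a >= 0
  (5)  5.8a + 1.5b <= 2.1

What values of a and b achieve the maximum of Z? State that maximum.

Vertices and Z = -2.2a + 8.1b:
  (0, 0) → Z = 0
  (21/58, 0) → Z = -231/290
  (0, 7/5) → Z = 567/50

The optimum lies where a = 0 and 5.8a + 1.5b = 2.1.
Solving simultaneously gives a = 0, b = 7/5.

a = 0, b = 1.4, maximum Z = 11.34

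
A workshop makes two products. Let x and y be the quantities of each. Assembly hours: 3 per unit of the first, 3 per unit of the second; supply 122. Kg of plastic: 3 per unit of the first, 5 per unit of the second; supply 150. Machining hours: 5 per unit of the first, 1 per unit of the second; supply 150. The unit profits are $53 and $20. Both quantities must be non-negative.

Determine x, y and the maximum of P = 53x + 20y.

x = 82/3, y = 40/3, maximum P = 5146/3

Feasible corners and P = 53x + 20y:
  (0, 0) → P = 0
  (0, 30) → P = 600
  (30, 0) → P = 1590
  (80/3, 14) → P = 5080/3
  (82/3, 40/3) → P = 5146/3

At the optimal vertex, 3x + 3y = 122 and 5x + y = 150.
Solving simultaneously gives x = 82/3, y = 40/3.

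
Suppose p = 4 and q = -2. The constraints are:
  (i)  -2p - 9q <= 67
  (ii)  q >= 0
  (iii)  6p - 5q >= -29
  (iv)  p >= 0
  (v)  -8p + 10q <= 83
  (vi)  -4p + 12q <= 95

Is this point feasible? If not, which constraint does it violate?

Constraint (ii): q = -2, which is not ≥ 0. All other constraints are satisfied.

not feasible — violates (ii)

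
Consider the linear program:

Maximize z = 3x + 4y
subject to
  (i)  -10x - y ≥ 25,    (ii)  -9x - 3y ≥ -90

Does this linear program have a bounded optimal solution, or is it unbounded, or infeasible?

From the feasible point (-55/7, 375/7), moving in the direction (-3, 9) keeps every constraint satisfied while z increases without bound.

unbounded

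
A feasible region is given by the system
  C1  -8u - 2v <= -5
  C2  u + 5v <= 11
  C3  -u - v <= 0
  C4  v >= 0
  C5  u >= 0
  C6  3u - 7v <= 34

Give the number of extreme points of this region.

The feasible vertices (each the meet of two boundaries and inside every other half-plane) are:
  (3/38, 83/38)
  (5/8, 0)
  (11, 0)

3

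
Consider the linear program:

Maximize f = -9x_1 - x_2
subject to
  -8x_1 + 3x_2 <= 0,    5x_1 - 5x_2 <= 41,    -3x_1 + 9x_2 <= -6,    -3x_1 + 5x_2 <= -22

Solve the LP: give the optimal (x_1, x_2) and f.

x_1 = -123/25, x_2 = -328/25, maximum f = 287/5

Corner points and f = -9x_1 - x_2:
  (-123/25, -328/25) → f = 287/5
  (-66/31, -176/31) → f = 770/31
  (19/2, 13/10) → f = -434/5

At the optimal vertex, -8x_1 + 3x_2 = 0 and 5x_1 - 5x_2 = 41.
Solving simultaneously gives x_1 = -123/25, x_2 = -328/25.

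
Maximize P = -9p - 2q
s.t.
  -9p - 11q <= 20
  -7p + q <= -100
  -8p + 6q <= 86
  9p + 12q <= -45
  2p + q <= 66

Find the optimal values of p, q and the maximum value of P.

Corner points and P = -9p - 2q:
  (85/3, -25) → P = -205
  (746/13, -634/13) → P = -5446/13
  (279/5, -228/5) → P = -411

The binding constraints are -9p - 11q = 20 and 9p + 12q = -45.
Solving simultaneously gives p = 85/3, q = -25.

p = 85/3, q = -25, maximum P = -205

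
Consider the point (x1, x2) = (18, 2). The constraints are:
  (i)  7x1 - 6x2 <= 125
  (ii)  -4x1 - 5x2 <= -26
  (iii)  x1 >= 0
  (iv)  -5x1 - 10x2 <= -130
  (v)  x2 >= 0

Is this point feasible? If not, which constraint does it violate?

not feasible — violates (iv)

Constraint (iv): -5x1 - 10x2 = -110, which is not ≤ -130. All other constraints are satisfied.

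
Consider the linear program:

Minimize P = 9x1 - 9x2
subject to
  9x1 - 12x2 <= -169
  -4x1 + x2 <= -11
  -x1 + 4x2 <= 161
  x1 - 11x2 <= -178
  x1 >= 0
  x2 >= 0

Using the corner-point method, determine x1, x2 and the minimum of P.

Corner points and P = 9x1 - 9x2:
  (301/39, 775/39) → P = -1422/13
  (157/3, 160/3) → P = -9
  (41/3, 131/3) → P = -270

The binding constraints are -4x1 + x2 = -11 and -x1 + 4x2 = 161.
Solving simultaneously gives x1 = 41/3, x2 = 131/3.

x1 = 41/3, x2 = 131/3, minimum P = -270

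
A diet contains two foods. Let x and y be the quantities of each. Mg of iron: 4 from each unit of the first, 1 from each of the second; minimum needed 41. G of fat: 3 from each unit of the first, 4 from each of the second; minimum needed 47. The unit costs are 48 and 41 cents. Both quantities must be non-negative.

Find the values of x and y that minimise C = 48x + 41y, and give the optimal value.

x = 9, y = 5, minimum C = 637

Corner points and C = 48x + 41y:
  (0, 41) → C = 1681
  (47/3, 0) → C = 752
  (9, 5) → C = 637
The feasible region is unbounded (it extends along (0, 1), (1, 0)), but C strictly increases along every unbounded feasible direction, so there is no improving ray and the minimum is attained at a vertex.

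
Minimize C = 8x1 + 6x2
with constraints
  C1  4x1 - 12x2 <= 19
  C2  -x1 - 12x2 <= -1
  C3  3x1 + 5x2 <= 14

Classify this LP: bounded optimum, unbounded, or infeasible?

unbounded

From the feasible point (4, -1/4), moving in the direction (-5, 3) keeps every constraint satisfied while C decreases without bound.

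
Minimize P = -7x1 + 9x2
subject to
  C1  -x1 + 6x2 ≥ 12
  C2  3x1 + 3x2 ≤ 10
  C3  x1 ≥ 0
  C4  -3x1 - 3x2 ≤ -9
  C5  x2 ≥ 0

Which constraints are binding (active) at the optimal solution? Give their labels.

Feasible corners and P = -7x1 + 9x2:
  (8/7, 46/21) → P = 82/7
  (6/7, 15/7) → P = 93/7
  (0, 10/3) → P = 30
  (0, 3) → P = 27

The minimum is at (8/7, 46/21). Substituting into each constraint, equality holds for C1 and C2; the remaining constraints have slack.

C1 and C2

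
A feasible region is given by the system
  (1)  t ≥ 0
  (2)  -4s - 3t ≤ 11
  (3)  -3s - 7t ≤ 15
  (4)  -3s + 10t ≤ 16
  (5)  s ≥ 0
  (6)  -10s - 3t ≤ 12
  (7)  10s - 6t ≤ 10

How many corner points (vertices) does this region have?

The feasible vertices (each the meet of two boundaries and inside every other half-plane) are:
  (0, 0)
  (1, 0)
  (0, 8/5)
  (98/41, 95/41)

4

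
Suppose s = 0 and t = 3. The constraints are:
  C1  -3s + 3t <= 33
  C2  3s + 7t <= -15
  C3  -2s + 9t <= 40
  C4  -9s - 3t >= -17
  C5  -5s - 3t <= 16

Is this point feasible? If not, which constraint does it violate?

not feasible — violates C2

Constraint C2: 3s + 7t = 21, which is not ≤ -15. All other constraints are satisfied.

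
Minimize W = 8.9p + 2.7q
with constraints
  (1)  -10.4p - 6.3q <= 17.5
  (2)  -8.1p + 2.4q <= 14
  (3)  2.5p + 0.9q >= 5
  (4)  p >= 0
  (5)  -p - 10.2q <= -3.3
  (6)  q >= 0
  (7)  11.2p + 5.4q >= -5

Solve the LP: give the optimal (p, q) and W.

p = 0, q = 50/9, minimum W = 15

Feasible corners and W = 8.9p + 2.7q:
  (0, 35/6) → W = 63/4
  (0, 50/9) → W = 15
  (1601/820, 65/492) → W = 72707/4100
  (33/10, 0) → W = 2937/100
The feasible region is unbounded (it extends along (8, 27), (1, 0)), but W strictly increases along every unbounded feasible direction, so there is no improving ray and the minimum is attained at a vertex.

The binding constraints are 2.5p + 0.9q = 5 and p = 0.
Solving simultaneously gives p = 0, q = 50/9.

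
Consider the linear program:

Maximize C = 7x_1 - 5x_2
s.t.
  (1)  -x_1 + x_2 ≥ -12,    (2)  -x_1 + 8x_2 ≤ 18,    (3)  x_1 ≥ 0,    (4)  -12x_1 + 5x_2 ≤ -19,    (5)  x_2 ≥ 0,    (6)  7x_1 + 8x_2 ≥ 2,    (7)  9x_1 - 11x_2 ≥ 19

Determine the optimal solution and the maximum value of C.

x_1 = 114/7, x_2 = 30/7, maximum C = 648/7

Feasible corners and C = 7x_1 - 5x_2:
  (114/7, 30/7) → C = 648/7
  (12, 0) → C = 84
  (350/61, 181/61) → C = 1545/61
  (19/9, 0) → C = 133/9

The binding constraints are -x_1 + x_2 = -12 and -x_1 + 8x_2 = 18.
Solving simultaneously gives x_1 = 114/7, x_2 = 30/7.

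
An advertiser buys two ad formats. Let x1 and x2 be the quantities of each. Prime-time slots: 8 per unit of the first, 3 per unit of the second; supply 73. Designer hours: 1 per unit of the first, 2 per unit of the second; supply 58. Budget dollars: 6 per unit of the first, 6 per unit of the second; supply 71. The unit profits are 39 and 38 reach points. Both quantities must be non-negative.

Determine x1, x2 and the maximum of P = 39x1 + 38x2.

x1 = 15/2, x2 = 13/3, maximum P = 2743/6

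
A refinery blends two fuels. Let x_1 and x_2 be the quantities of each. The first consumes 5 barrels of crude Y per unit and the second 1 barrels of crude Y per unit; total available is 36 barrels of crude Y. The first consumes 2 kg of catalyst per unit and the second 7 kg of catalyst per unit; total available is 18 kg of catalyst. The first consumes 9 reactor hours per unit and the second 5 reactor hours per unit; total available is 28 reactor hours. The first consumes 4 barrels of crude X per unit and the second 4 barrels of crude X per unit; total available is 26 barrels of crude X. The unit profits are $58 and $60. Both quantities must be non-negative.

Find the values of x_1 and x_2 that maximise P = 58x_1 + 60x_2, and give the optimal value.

Extreme points and P = 58x_1 + 60x_2:
  (0, 0) → P = 0
  (0, 18/7) → P = 1080/7
  (28/9, 0) → P = 1624/9
  (2, 2) → P = 236

The binding constraints are 2x_1 + 7x_2 = 18 and 9x_1 + 5x_2 = 28.
Solving simultaneously gives x_1 = 2, x_2 = 2.

x_1 = 2, x_2 = 2, maximum P = 236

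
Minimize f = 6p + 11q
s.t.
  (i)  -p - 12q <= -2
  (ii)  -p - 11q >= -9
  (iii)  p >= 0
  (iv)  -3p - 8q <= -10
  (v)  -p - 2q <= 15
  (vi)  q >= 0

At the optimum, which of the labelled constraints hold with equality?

Vertices and f = 6p + 11q:
  (38/25, 17/25) → f = 83/5
  (9, 0) → f = 54
  (10/3, 0) → f = 20

The minimum is at (38/25, 17/25). Substituting into each constraint, equality holds for (ii) and (iv); the remaining constraints have slack.

(ii) and (iv)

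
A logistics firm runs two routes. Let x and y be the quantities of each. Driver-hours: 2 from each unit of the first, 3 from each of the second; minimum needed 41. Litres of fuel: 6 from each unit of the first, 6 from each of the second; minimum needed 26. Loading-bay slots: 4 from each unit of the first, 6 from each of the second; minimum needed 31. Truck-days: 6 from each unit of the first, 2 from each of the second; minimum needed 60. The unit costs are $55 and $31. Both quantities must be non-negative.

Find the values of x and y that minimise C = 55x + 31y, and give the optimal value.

Extreme points and C = 55x + 31y:
  (0, 30) → C = 930
  (41/2, 0) → C = 2255/2
  (7, 9) → C = 664
The feasible region is unbounded (it extends along (0, 1), (1, 0)), but C strictly increases along every unbounded feasible direction, so there is no improving ray and the minimum is attained at a vertex.

x = 7, y = 9, minimum C = 664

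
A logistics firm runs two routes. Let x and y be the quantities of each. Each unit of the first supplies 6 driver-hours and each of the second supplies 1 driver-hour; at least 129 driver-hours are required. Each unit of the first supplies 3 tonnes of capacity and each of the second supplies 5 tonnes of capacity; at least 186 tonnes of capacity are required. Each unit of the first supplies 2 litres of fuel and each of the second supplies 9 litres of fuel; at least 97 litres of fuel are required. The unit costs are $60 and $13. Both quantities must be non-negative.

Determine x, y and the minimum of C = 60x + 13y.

x = 17, y = 27, minimum C = 1371

Corner points and C = 60x + 13y:
  (0, 129) → C = 1677
  (62, 0) → C = 3720
  (17, 27) → C = 1371
The feasible region is unbounded (it extends along (0, 1), (1, 0)), but C strictly increases along every unbounded feasible direction, so there is no improving ray and the minimum is attained at a vertex.

The binding constraints are 6x + y = 129 and 3x + 5y = 186.
Solving simultaneously gives x = 17, y = 27.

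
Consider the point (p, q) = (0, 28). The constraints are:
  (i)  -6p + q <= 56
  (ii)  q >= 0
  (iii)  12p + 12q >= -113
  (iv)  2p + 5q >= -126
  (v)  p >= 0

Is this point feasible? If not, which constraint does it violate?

feasible

(i): 28 ≤ 56 ✓
(ii): 28 ≥ 0 ✓
(iii): 336 ≥ -113 ✓
(iv): 140 ≥ -126 ✓
(v): 0 ≥ 0 ✓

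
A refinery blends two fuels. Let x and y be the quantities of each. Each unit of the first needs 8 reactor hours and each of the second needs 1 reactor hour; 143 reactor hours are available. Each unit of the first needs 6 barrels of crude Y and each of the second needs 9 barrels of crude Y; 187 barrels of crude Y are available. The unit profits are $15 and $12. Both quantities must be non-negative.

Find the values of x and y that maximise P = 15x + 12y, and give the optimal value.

x = 50/3, y = 29/3, maximum P = 366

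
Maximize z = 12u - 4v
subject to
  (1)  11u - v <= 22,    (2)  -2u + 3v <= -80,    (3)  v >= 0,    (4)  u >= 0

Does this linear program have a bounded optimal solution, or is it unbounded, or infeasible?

The boundaries 11u - v = 22 and v = 0 meet at (2, 0), but that point violates -2u + 3v ≤ -80. Every candidate vertex is excluded by some other constraint, so the feasible region is empty.

infeasible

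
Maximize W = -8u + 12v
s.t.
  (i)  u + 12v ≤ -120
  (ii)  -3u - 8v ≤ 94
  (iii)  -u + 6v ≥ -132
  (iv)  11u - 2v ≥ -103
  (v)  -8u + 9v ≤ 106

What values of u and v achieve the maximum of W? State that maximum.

u = -6, v = -19/2, maximum W = -66

Vertices and W = -8u + 12v:
  (-6, -19/2) → W = -66
  (48, -14) → W = -552
  (246/13, -245/13) → W = -4908/13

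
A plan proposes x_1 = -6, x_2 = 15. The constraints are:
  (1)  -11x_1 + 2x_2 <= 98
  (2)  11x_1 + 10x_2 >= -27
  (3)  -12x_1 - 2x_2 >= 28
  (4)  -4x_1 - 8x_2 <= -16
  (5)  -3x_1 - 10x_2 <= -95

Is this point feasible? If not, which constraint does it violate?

(1): 96 ≤ 98 ✓
(2): 84 ≥ -27 ✓
(3): 42 ≥ 28 ✓
(4): -96 ≤ -16 ✓
(5): -132 ≤ -95 ✓

feasible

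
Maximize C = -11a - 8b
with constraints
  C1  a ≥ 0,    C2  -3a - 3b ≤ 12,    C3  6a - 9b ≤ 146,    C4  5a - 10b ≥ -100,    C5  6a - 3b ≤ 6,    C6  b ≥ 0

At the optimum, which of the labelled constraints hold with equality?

C1 and C6

Feasible corners and C = -11a - 8b:
  (0, 10) → C = -80
  (0, 0) → C = 0
  (8, 14) → C = -200
  (1, 0) → C = -11

The maximum is at (0, 0). Substituting into each constraint, equality holds for C1 and C6; the remaining constraints have slack.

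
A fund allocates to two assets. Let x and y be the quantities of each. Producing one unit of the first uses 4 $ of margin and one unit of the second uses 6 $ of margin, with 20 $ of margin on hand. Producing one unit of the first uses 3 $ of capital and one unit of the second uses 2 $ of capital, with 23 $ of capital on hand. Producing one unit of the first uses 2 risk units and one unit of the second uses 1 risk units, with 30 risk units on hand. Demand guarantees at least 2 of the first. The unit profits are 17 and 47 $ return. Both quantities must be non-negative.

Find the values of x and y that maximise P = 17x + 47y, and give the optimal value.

x = 2, y = 2, maximum P = 128

Feasible corners and P = 17x + 47y:
  (5, 0) → P = 85
  (2, 0) → P = 34
  (2, 2) → P = 128

The binding constraints are 4x + 6y = 20 and x = 2.
Solving simultaneously gives x = 2, y = 2.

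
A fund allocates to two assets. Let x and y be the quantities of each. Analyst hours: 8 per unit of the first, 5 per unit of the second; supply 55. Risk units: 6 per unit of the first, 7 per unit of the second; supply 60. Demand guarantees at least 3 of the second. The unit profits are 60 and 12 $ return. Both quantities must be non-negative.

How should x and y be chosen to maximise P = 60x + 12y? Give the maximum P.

x = 5, y = 3, maximum P = 336

Vertices and P = 60x + 12y:
  (0, 60/7) → P = 720/7
  (0, 3) → P = 36
  (85/26, 75/13) → P = 3450/13
  (5, 3) → P = 336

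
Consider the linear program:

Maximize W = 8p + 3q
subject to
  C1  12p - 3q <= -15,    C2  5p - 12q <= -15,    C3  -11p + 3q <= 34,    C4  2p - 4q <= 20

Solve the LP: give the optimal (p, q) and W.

Corner points and W = 8p + 3q:
  (-45/43, 35/43) → W = -255/43
  (19, 81) → W = 395
  (-121/39, -5/117) → W = -973/39

At the optimal vertex, 12p - 3q = -15 and -11p + 3q = 34.
Solving simultaneously gives p = 19, q = 81.

p = 19, q = 81, maximum W = 395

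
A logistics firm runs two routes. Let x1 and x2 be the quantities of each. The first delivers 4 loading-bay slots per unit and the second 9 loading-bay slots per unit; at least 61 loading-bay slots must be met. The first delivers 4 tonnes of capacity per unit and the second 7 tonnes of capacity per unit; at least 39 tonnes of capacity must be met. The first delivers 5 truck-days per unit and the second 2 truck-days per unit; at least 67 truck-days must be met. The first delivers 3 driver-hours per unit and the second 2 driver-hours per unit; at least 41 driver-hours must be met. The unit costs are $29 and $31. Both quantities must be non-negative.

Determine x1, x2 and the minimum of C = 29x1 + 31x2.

x1 = 13, x2 = 1, minimum C = 408

Feasible corners and C = 29x1 + 31x2:
  (0, 67/2) → C = 2077/2
  (61/4, 0) → C = 1769/4
  (13, 1) → C = 408
The feasible region is unbounded (it extends along (0, 1), (1, 0)), but C strictly increases along every unbounded feasible direction, so there is no improving ray and the minimum is attained at a vertex.

The binding constraints are 4x1 + 9x2 = 61 and 5x1 + 2x2 = 67.
Solving simultaneously gives x1 = 13, x2 = 1.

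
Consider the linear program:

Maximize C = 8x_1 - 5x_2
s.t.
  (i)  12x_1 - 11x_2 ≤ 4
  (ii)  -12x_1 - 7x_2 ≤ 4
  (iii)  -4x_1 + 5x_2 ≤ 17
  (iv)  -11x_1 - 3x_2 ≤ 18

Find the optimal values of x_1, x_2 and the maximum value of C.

x_1 = 207/16, x_2 = 55/4, maximum C = 139/4

Feasible corners and C = 8x_1 - 5x_2:
  (-2/27, -4/9) → C = 44/27
  (207/16, 55/4) → C = 139/4
  (-139/88, 47/22) → C = -513/22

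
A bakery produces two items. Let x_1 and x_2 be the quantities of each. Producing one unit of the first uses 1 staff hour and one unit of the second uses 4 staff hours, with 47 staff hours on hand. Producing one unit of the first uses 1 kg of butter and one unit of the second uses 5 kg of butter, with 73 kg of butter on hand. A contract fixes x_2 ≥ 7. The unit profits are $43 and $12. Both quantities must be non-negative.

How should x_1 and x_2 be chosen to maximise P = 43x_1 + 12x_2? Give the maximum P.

Corner points and P = 43x_1 + 12x_2:
  (0, 47/4) → P = 141
  (0, 7) → P = 84
  (19, 7) → P = 901

The binding constraints are x_1 + 4x_2 = 47 and x_2 = 7.
Solving simultaneously gives x_1 = 19, x_2 = 7.

x_1 = 19, x_2 = 7, maximum P = 901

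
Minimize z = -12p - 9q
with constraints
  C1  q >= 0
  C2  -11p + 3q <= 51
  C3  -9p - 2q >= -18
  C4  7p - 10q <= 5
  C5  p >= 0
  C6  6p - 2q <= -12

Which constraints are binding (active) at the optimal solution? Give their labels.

Feasible corners and z = -12p - 9q:
  (0, 9) → z = -81
  (2/5, 36/5) → z = -348/5
  (0, 6) → z = -54

The minimum is at (0, 9). Substituting into each constraint, equality holds for C3 and C5; the remaining constraints have slack.

C3 and C5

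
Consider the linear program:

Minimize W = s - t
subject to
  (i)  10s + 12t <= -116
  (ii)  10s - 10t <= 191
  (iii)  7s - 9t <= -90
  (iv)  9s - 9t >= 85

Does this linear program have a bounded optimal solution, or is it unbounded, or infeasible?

infeasible

The boundaries 10s + 12t = -116 and 10s - 10t = 191 meet at (283/55, -307/22), but that point violates 7s - 9t ≤ -90. Every candidate vertex is excluded by some other constraint, so the feasible region is empty.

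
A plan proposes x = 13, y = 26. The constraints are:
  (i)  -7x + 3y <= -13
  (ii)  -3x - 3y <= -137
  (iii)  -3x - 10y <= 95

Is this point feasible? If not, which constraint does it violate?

Constraint (ii): -3x - 3y = -117, which is not ≤ -137. All other constraints are satisfied.

not feasible — violates (ii)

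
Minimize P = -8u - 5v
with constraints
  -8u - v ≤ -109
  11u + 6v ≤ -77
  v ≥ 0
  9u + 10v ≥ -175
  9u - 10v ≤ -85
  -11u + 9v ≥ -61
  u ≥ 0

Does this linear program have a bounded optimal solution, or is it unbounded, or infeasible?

The boundaries -8u - v = -109 and 9u - 10v = -85 meet at (1005/89, 1661/89), but that point violates 11u + 6v ≤ -77. Every candidate vertex is excluded by some other constraint, so the feasible region is empty.

infeasible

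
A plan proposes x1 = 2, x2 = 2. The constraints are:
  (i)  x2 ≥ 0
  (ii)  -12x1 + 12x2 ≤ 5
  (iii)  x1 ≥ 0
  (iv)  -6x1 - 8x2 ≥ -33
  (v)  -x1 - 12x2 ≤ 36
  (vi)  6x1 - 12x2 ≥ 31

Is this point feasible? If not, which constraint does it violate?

not feasible — violates (vi)

Constraint (vi): 6x1 - 12x2 = -12, which is not ≥ 31. All other constraints are satisfied.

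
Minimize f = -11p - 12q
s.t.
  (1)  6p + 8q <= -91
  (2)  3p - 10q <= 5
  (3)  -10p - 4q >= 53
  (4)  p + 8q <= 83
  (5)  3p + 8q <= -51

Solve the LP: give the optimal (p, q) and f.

p = -145/14, q = -101/28, minimum f = 2201/14

Corner points and f = -11p - 12q:
  (-145/14, -101/28) → f = 2201/14
  (-40/3, -11/8) → f = 979/6
  (-67, 75/4) → f = 512
The feasible region is unbounded (it extends along (-10, -3), (-8, 1)), but f strictly increases along every unbounded feasible direction, so there is no improving ray and the minimum is attained at a vertex.

At the optimal vertex, 6p + 8q = -91 and 3p - 10q = 5.
Solving simultaneously gives p = -145/14, q = -101/28.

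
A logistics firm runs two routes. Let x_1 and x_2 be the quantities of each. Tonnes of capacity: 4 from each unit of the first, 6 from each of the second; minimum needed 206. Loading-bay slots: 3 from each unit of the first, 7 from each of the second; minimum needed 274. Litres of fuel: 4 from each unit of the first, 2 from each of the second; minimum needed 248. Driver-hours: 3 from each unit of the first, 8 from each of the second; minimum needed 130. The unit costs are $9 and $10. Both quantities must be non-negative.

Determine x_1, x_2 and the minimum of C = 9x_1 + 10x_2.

Extreme points and C = 9x_1 + 10x_2:
  (0, 124) → C = 1240
  (274/3, 0) → C = 822
  (54, 16) → C = 646
The feasible region is unbounded (it extends along (0, 1), (1, 0)), but C strictly increases along every unbounded feasible direction, so there is no improving ray and the minimum is attained at a vertex.

x_1 = 54, x_2 = 16, minimum C = 646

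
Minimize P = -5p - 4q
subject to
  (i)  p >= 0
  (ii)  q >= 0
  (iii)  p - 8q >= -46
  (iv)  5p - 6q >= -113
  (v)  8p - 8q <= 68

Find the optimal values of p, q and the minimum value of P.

The optimum lies where p - 8q = -46 and 8p - 8q = 68.
Solving simultaneously gives p = 114/7, q = 109/14.

p = 114/7, q = 109/14, minimum P = -788/7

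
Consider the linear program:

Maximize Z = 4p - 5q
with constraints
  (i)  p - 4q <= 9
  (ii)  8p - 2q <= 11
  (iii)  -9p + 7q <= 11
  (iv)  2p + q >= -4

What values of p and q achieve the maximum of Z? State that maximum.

p = 13/15, q = -61/30, maximum Z = 409/30

Feasible corners and Z = 4p - 5q:
  (13/15, -61/30) → Z = 409/30
  (-7/9, -22/9) → Z = 82/9
  (99/38, 187/38) → Z = -539/38
  (-39/23, -14/23) → Z = -86/23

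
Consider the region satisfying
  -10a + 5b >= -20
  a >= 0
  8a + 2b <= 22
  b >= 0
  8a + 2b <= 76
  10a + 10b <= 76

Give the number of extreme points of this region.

5

Of the 14 pairwise boundary intersections, those satisfying every inequality are:
  (5/2, 1)
  (2, 0)
  (0, 0)
  (0, 38/5)
  (17/15, 97/15)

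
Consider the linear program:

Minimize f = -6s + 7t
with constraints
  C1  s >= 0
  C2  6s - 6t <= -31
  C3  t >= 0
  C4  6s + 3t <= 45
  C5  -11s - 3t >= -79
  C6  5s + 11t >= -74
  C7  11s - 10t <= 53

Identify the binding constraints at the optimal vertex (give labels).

Extreme points and f = -6s + 7t:
  (0, 31/6) → f = 217/6
  (0, 15) → f = 105
  (59/18, 76/9) → f = 355/9

The minimum is at (0, 31/6). Substituting into each constraint, equality holds for C1 and C2; the remaining constraints have slack.

C1 and C2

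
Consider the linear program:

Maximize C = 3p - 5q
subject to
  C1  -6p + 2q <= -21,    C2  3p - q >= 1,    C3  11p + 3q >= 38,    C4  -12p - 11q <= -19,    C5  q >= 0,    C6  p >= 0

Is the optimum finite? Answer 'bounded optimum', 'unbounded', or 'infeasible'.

unbounded

From the feasible point (7/2, 0), moving in the direction (1, 0) keeps every constraint satisfied while C increases without bound.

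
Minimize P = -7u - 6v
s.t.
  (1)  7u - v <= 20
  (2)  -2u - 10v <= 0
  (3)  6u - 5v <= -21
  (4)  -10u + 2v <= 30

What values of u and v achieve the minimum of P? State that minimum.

Feasible corners and P = -7u - 6v:
  (121/29, 267/29) → P = -2449/29
  (35/2, 205/2) → P = -1475/2
  (-54/19, 15/19) → P = 288/19

The binding constraints are 7u - v = 20 and -10u + 2v = 30.
Solving simultaneously gives u = 35/2, v = 205/2.

u = 35/2, v = 205/2, minimum P = -1475/2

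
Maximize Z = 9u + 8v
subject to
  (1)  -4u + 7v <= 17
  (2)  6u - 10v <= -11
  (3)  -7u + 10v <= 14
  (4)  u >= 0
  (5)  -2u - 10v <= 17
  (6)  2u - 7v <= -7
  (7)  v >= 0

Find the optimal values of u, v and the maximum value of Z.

u = 93/2, v = 29, maximum Z = 1301/2

Feasible corners and Z = 9u + 8v:
  (93/2, 29) → Z = 1301/2
  (8, 7) → Z = 128
  (0, 11/10) → Z = 44/5
  (0, 7/5) → Z = 56/5

The optimum lies where -4u + 7v = 17 and 6u - 10v = -11.
Solving simultaneously gives u = 93/2, v = 29.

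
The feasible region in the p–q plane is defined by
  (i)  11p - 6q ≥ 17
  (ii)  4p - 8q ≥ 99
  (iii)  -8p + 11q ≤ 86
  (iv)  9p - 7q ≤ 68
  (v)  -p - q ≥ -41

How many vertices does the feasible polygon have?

Pairwise boundary intersections that survive every other constraint:
  (-229/32, -1021/64)
  (-289/23, -595/23)
  (-149/44, -619/44)

3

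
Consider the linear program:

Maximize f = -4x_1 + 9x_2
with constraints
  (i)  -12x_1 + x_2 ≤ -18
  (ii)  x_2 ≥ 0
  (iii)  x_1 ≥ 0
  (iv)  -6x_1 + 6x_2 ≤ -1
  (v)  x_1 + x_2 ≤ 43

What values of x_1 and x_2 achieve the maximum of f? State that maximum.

Vertices and f = -4x_1 + 9x_2:
  (3/2, 0) → f = -6
  (107/66, 16/11) → f = 218/33
  (43, 0) → f = -172
  (259/12, 257/12) → f = 1277/12

x_1 = 259/12, x_2 = 257/12, maximum f = 1277/12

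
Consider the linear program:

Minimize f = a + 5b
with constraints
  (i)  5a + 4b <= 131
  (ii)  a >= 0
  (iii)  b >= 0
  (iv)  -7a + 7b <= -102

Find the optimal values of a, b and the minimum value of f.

a = 102/7, b = 0, minimum f = 102/7

Vertices and f = a + 5b:
  (131/5, 0) → f = 131/5
  (1325/63, 407/63) → f = 160/3
  (102/7, 0) → f = 102/7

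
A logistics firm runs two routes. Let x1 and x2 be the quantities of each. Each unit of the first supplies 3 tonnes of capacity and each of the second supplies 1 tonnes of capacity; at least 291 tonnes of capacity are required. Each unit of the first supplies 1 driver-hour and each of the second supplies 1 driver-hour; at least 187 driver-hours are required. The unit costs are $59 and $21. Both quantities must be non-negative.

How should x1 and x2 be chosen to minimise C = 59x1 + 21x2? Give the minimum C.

Feasible corners and C = 59x1 + 21x2:
  (0, 291) → C = 6111
  (187, 0) → C = 11033
  (52, 135) → C = 5903
The feasible region is unbounded (it extends along (0, 1), (1, 0)), but C strictly increases along every unbounded feasible direction, so there is no improving ray and the minimum is attained at a vertex.

The binding constraints are 3x1 + x2 = 291 and x1 + x2 = 187.
Solving simultaneously gives x1 = 52, x2 = 135.

x1 = 52, x2 = 135, minimum C = 5903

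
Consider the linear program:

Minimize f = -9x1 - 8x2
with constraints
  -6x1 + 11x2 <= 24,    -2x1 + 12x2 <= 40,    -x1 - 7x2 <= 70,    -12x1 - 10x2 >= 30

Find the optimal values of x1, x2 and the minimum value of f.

x1 = -95/32, x2 = 9/16, minimum f = 711/32

Vertices and f = -9x1 - 8x2:
  (-938/53, -396/53) → f = 11610/53
  (-95/32, 9/16) → f = 711/32
  (245/37, -405/37) → f = 1035/37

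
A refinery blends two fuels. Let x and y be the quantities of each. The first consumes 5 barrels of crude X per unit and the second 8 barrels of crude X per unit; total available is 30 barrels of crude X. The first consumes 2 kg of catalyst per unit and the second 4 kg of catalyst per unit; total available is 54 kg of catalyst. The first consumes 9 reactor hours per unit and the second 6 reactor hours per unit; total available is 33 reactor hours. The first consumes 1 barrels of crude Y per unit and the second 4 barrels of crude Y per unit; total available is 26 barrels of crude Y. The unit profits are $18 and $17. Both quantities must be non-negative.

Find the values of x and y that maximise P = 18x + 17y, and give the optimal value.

Corner points and P = 18x + 17y:
  (0, 0) → P = 0
  (0, 15/4) → P = 255/4
  (11/3, 0) → P = 66
  (2, 5/2) → P = 157/2

The optimum lies where 5x + 8y = 30 and 9x + 6y = 33.
Solving simultaneously gives x = 2, y = 5/2.

x = 2, y = 5/2, maximum P = 157/2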